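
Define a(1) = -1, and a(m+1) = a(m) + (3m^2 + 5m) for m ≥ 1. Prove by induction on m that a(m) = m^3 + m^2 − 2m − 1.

Base case: a(1) = -1, and 1^3 + 1^2 − 2·1 − 1 = -1.
Assume a(j) = j^3 + j^2 − 2j − 1.
Then a(j+1) = a(j) + (3j^2 + 5j) = (j^3 + j^2 − 2j − 1) + (3j^2 + 5j) = j^3 + 4j^2 + 3j − 1,
and (j+1)^3 + (j+1)^2 − 2·(j+1) − 1 = j^3 + 4j^2 + 3j − 1.
Hence a(m) = m^3 + m^2 − 2m − 1 for every m ≥ 1, by induction.

a(m) = m^3 + m^2 − 2m − 1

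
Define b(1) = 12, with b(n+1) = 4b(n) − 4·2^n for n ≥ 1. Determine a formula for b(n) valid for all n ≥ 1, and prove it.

Claim: b(n) = 2·4^n + 2·2^n.

Base case: b(1) = 12, and 2·4^1 + 2·2^1 = 8 + 4 = 12.
Assume b(r) = 2·4^r + 2·2^r for some r ≥ 1.
Then b(r+1) = 4b(r) − 4·2^r = 4·(2·4^r + 2·2^r) − 4·2^r = 2·4^{r+1} + 8·2^r − 4·2^r = 2·4^{r+1} + 4·2^r = 2·4^{r+1} + 2·2^{r+1}.
So the formula holds for r+1, and by induction b(n) = 2·4^n + 2·2^n for all n ≥ 1.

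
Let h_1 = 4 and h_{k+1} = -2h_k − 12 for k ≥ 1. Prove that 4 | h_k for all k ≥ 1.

Base case: h_1 = 4 = 4·1, so 4 | h_1.
Assume 4 | h_r, so h_r = 4t for some integer t.
Then h_{r+1} = -2h_r − 12 = -2·(4t) − 12 = 4(-2t − 3), so 4 | h_{r+1}.
This completes the inductive step, so 4 | h_k for all k ≥ 1.

4 | h_k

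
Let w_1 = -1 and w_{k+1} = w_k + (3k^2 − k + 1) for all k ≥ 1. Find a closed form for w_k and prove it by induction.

Claim: w_k = k^3 − 2k^2 + 2k − 2.

Base case: w_1 = -1, and 1^3 − 2·1^2 + 2·1 − 2 = -1.
Assume w_r = r^3 − 2r^2 + 2r − 2.
Then w_{r+1} = w_r + (3r^2 − r + 1) = (r^3 − 2r^2 + 2r − 2) + (3r^2 − r + 1) = r^3 + r^2 + r − 1,
and (r+1)^3 − 2·(r+1)^2 + 2·(r+1) − 2 = r^3 + r^2 + r − 1.
Hence w_k = k^3 − 2k^2 + 2k − 2 for every k ≥ 1, by induction.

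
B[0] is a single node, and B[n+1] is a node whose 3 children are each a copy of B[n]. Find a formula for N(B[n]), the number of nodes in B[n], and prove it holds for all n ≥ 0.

Claim: N(B[n]) = (3^{n+1} − 1)/2.

Base case: N(B[0]) = 1, and (3^{0+1} − 1)/2 = 1.
Assume N(B[m]) = (3^{m+1} − 1)/2.
Then N(B[m+1]) = 1 + 3N(B[m]) = 1 + 3·(3^{m+1} − 1)/2 = 1 + (3^{m+2} − 3)/2 = (2 + 3^{m+2} − 3)/2 = (3^{m+2} − 1)/2.
So the formula holds for m+1, and by induction N(B[n]) = (3^{n+1} − 1)/2 for all n ≥ 0.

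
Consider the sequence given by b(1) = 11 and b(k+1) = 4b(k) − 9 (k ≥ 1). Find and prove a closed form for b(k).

Claim: b(k) = 2·4^k + 3.

Base case: b(1) = 11, and 2·4^1 + 3 = 8 + 3 = 11.
Assume b(r) = 2·4^r + 3 for some r ≥ 1.
Then b(r+1) = 4b(r) − 9 = 4·(2·4^r + 3) − 9 = 8·4^r + 12 − 9 = 2·4^{r+1} + 3.
Hence b(k) = 2·4^k + 3 for every k ≥ 1, by induction.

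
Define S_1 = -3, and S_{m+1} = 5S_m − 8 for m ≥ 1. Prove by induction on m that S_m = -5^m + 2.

Base case: S_1 = -3, and -5^1 + 2 = -5 + 2 = -3.
Assume S_j = -5^j + 2 for some j ≥ 1.
Then S_{j+1} = 5S_j − 8 = 5·(-5^j + 2) − 8 = -5^{j+1} + 10 − 8 = -5^{j+1} + 2.
This completes the inductive step, so S_m = -5^m + 2 for all m ≥ 1.

S_m = -5^m + 2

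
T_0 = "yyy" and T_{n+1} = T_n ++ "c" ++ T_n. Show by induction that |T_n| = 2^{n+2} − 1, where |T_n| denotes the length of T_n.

Base case: |T_0| = 3, and 2^{0+2} − 1 = 3.
Assume |T_k| = 2^{k+2} − 1.
Then |T_{k+1}| = |T_k| + 1 + |T_k| = 2|T_k| + 1 = 2(2^{k+2} − 1) + 1 = 2^{k+3} − 2 + 1 = 2^{k+3} − 1.
By induction, |T_n| = 2^{n+2} − 1 for all n ≥ 0.

|T_n| = 2^{n+2} − 1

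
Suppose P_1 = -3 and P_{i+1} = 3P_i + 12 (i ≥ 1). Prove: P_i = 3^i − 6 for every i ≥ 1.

Base case: P_1 = -3, and 3^1 − 6 = 3 − 6 = -3.
Assume P_j = 3^j − 6 for some j ≥ 1.
Then P_{j+1} = 3P_j + 12 = 3·(3^j − 6) + 12 = 3^{j+1} − 18 + 12 = 3^{j+1} − 6.
This completes the inductive step, so P_i = 3^i − 6 for all i ≥ 1.

P_i = 3^i − 6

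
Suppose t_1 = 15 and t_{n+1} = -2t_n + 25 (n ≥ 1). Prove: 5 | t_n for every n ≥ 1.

Base case: t_1 = 15 = 5·3, so 5 | t_1.
Assume 5 | t_r, so t_r = 5s for some integer s.
Then t_{r+1} = -2t_r + 25 = -2·(5s) + 25 = 5(-2s + 5), so 5 | t_{r+1}.
By induction, 5 | t_n for all n ≥ 1.

5 | t_n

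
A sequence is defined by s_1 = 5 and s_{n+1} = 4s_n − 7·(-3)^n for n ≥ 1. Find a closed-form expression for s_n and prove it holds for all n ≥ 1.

Claim: s_n = 2·4^n + (-3)^n.

Base case: s_1 = 5, and 2·4^1 + (-3)^1 = 8 − 3 = 5.
Assume s_m = 2·4^m + (-3)^m for some m ≥ 1.
Then s_{m+1} = 4s_m − 7·(-3)^m = 4·(2·4^m + (-3)^m) − 7·(-3)^m = 2·4^{m+1} + 4·(-3)^m − 7·(-3)^m = 2·4^{m+1} − 3·(-3)^m = 2·4^{m+1} + (-3)^{m+1}.
This completes the inductive step, so s_n = 2·4^n + (-3)^n for all n ≥ 1.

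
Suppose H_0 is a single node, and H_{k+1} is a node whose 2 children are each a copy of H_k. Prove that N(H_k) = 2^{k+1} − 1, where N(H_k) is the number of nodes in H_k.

Base case: N(H_0) = 1, and 2^{0+1} − 1 = 1.
Assume N(H_j) = 2^{j+1} − 1.
Then N(H_{j+1}) = 1 + 2N(H_j) = 1 + 2(2^{j+1} − 1) = 2^{j+2} − 2 + 1 = 2^{j+2} − 1.
So the formula holds for j+1, and by induction N(H_k) = 2^{k+1} − 1 for all k ≥ 0.

N(H_k) = 2^{k+1} − 1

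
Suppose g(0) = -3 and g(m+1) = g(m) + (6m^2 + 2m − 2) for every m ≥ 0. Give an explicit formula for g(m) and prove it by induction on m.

Claim: g(m) = 2m^3 − 2m^2 − 2m − 3.

Base case: g(0) = -3, and 2·0^3 − 2·0^2 − 2·0 − 3 = -3.
Assume g(r) = 2r^3 − 2r^2 − 2r − 3.
Then g(r+1) = g(r) + (6r^2 + 2r − 2) = (2r^3 − 2r^2 − 2r − 3) + (6r^2 + 2r − 2) = 2r^3 + 4r^2 − 5,
and 2·(r+1)^3 − 2·(r+1)^2 − 2·(r+1) − 3 = 2r^3 + 4r^2 − 5.
This completes the inductive step, so g(m) = 2m^3 − 2m^2 − 2m − 3 for all m ≥ 0.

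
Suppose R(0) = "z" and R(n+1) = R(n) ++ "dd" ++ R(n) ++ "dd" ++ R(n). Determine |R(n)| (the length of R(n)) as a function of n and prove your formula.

Claim: |R(n)| = 3^{n+1} − 2.

Base case: |R(0)| = 1, and 3^{0+1} − 2 = 1.
Assume |R(r)| = 3^{r+1} − 2.
Then |R(r+1)| = 3|R(r)| + 4 = 3(3^{r+1} − 2) + 4 = 3^{r+2} − 6 + 4 = 3^{r+2} − 2.
By induction, |R(n)| = 3^{n+1} − 2 for all n ≥ 0.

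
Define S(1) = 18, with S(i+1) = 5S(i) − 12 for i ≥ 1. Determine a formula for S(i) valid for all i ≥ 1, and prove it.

Claim: S(i) = 3·5^i + 3.

Base case: S(1) = 18, and 3·5^1 + 3 = 15 + 3 = 18.
Assume S(k) = 3·5^k + 3 for some k ≥ 1.
Then S(k+1) = 5S(k) − 12 = 5·(3·5^k + 3) − 12 = 15·5^k + 15 − 12 = 3·5^{k+1} + 3.
Hence S(i) = 3·5^i + 3 for every i ≥ 1, by induction.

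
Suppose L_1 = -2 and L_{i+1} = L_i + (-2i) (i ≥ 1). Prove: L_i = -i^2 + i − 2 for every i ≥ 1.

Base case: L_1 = -2, and -1^2 + 1 − 2 = -2.
Assume L_k = -k^2 + k − 2.
Then L_{k+1} = L_k + (-2k) = (-k^2 + k − 2) + (-2k) = -k^2 − k − 2,
and -(k+1)^2 + (k+1) − 2 = -k^2 − k − 2.
This completes the inductive step, so L_i = -i^2 + i − 2 for all i ≥ 1.

L_i = -i^2 + i − 2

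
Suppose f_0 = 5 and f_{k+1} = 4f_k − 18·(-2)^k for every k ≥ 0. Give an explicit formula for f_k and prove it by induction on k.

Claim: f_k = 2·4^k + 3·(-2)^k.

Base case: f_0 = 5, and 2·4^0 + 3·(-2)^0 = 2 + 3 = 5.
Assume f_r = 2·4^r + 3·(-2)^r for some r ≥ 0.
Then f_{r+1} = 4f_r − 18·(-2)^r = 4·(2·4^r + 3·(-2)^r) − 18·(-2)^r = 2·4^{r+1} + 12·(-2)^r − 18·(-2)^r = 2·4^{r+1} − 6·(-2)^r = 2·4^{r+1} + 3·(-2)^{r+1}.
By induction, f_k = 2·4^k + 3·(-2)^k for all k ≥ 0.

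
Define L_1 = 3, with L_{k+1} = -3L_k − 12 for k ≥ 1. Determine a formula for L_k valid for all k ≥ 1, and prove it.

Claim: L_k = -2·(-3)^k − 3.

Base case: L_1 = 3, and -2·(-3)^1 − 3 = 6 − 3 = 3.
Assume L_m = -2·(-3)^m − 3 for some m ≥ 1.
Then L_{m+1} = -3L_m − 12 = -3·(-2·(-3)^m − 3) − 12 = 6·(-3)^m + 9 − 12 = -2·(-3)^{m+1} − 3.
So the formula holds for m+1, and by induction L_k = -2·(-3)^k − 3 for all k ≥ 1.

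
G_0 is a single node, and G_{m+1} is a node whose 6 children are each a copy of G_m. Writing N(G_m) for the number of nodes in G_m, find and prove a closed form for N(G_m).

Claim: N(G_m) = (6^{m+1} − 1)/5.

Base case: N(G_0) = 1, and (6^{0+1} − 1)/5 = 1.
Assume N(G_k) = (6^{k+1} − 1)/5.
Then N(G_{k+1}) = 1 + 6N(G_k) = 1 + 6·(6^{k+1} − 1)/5 = 1 + (6^{k+2} − 6)/5 = (5 + 6^{k+2} − 6)/5 = (6^{k+2} − 1)/5.
This completes the inductive step, so N(G_m) = (6^{m+1} − 1)/5 for all m ≥ 0.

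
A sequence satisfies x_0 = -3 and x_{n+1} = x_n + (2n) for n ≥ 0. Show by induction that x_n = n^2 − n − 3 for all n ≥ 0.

Base case: x_0 = -3, and 0^2 − 0 − 3 = -3.
Assume x_j = j^2 − j − 3.
Then x_{j+1} = x_j + (2j) = (j^2 − j − 3) + (2j) = j^2 + j − 3,
and (j+1)^2 − (j+1) − 3 = j^2 + j − 3.
By induction, x_n = n^2 − n − 3 for all n ≥ 0.

x_n = n^2 − n − 3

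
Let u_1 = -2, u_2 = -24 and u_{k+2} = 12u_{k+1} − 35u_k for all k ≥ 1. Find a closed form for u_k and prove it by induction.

Claim: u_k = -7^k + 5^k.

Base cases: u_1 = -2 and -7^1 + 5^1 = -2; u_2 = -24 and -7^2 + 5^2 = -24.
Assume u_i = -7^i + 5^i for all 1 ≤ i ≤ j, where j ≥ 2.
Then u_{j+1} = 12u_j − 35u_{j−1} = 12·(-7^j + 5^j) − 35·(-7^{j−1} + 5^{j−1}) = -(12·7 − 35)7^{j−1} + (12·5 − 35)5^{j−1} = -49·7^{j−1} + 25·5^{j−1} = -7^{j+1} + 5^{j+1}.
So the formula holds for j+1, and by strong induction u_k = -7^k + 5^k for all k ≥ 1.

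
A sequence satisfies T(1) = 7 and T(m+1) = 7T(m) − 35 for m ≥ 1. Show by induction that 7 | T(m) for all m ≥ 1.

Base case: T(1) = 7 = 7·1, so 7 | T(1).
Assume 7 | T(r), so T(r) = 7t for some integer t.
Then T(r+1) = 7T(r) − 35 = 7·(7t) − 35 = 7(7t − 5), so 7 | T(r+1).
This completes the inductive step, so 7 | T(m) for all m ≥ 1.

7 | T(m)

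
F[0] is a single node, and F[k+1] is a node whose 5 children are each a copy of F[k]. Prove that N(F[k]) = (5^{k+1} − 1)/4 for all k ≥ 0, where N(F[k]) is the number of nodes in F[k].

Base case: N(F[0]) = 1, and (5^{0+1} − 1)/4 = 1.
Assume N(F[r]) = (5^{r+1} − 1)/4.
Then N(F[r+1]) = 1 + 5N(F[r]) = 1 + 5·(5^{r+1} − 1)/4 = 1 + (5^{r+2} − 5)/4 = (4 + 5^{r+2} − 5)/4 = (5^{r+2} − 1)/4.
This completes the inductive step, so N(F[k]) = (5^{k+1} − 1)/4 for all k ≥ 0.

N(F[k]) = (5^{k+1} − 1)/4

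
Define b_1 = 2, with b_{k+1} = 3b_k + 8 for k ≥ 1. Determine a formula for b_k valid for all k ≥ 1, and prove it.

Claim: b_k = 2·3^k − 4.

Base case: b_1 = 2, and 2·3^1 − 4 = 6 − 4 = 2.
Assume b_r = 2·3^r − 4 for some r ≥ 1.
Then b_{r+1} = 3b_r + 8 = 3·(2·3^r − 4) + 8 = 6·3^r − 12 + 8 = 2·3^{r+1} − 4.
This completes the inductive step, so b_k = 2·3^k − 4 for all k ≥ 1.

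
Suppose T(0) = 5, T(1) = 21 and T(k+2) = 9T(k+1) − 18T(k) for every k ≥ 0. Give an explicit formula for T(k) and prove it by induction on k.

Claim: T(k) = 3·3^k + 2·6^k.

Base cases: T(0) = 5 and 3·3^0 + 2·6^0 = 5; T(1) = 21 and 3·3^1 + 2·6^1 = 21.
Assume T(i) = 3·3^i + 2·6^i for all 0 ≤ i ≤ j, where j ≥ 1.
Then T(j+1) = 9T(j) − 18T(j−1) = 9·(3·3^j + 2·6^j) − 18·(3·3^{j−1} + 2·6^{j−1}) = 3·(9·3 − 18)3^{j−1} + 2·(9·6 − 18)6^{j−1} = 27·3^{j−1} + 72·6^{j−1} = 3·3^{j+1} + 2·6^{j+1}.
Hence T(k) = 3·3^k + 2·6^k for every k ≥ 0, by strong induction.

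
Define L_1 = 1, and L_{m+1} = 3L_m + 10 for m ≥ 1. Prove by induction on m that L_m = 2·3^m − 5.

Base case: L_1 = 1, and 2·3^1 − 5 = 6 − 5 = 1.
Assume L_k = 2·3^k − 5 for some k ≥ 1.
Then L_{k+1} = 3L_k + 10 = 3·(2·3^k − 5) + 10 = 6·3^k − 15 + 10 = 2·3^{k+1} − 5.
So the formula holds for k+1, and by induction L_m = 2·3^m − 5 for all m ≥ 1.

L_m = 2·3^m − 5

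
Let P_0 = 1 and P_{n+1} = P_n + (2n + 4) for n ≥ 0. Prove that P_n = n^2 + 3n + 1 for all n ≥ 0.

Base case: P_0 = 1, and 0^2 + 3·0 + 1 = 1.
Assume P_r = r^2 + 3r + 1.
Then P_{r+1} = P_r + (2r + 4) = (r^2 + 3r + 1) + (2r + 4) = r^2 + 5r + 5,
and (r+1)^2 + 3·(r+1) + 1 = r^2 + 5r + 5.
Hence P_n = n^2 + 3n + 1 for every n ≥ 0, by induction.

P_n = n^2 + 3n + 1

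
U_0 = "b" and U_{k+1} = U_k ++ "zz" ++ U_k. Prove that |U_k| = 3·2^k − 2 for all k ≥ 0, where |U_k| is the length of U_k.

Base case: |U_0| = 1, and 3·2^0 − 2 = 1.
Assume |U_m| = 3·2^m − 2.
Then |U_{m+1}| = |U_m| + 2 + |U_m| = 2|U_m| + 2 = 2(3·2^m − 2) + 2 = 3·2^{m+1} − 4 + 2 = 3·2^{m+1} − 2.
By induction, |U_k| = 3·2^k − 2 for all k ≥ 0.

|U_k| = 3·2^k − 2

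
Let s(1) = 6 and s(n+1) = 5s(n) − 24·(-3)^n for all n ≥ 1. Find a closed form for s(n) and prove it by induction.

Claim: s(n) = 3·5^n + 3·(-3)^n.

Base case: s(1) = 6, and 3·5^1 + 3·(-3)^1 = 15 − 9 = 6.
Assume s(r) = 3·5^r + 3·(-3)^r for some r ≥ 1.
Then s(r+1) = 5s(r) − 24·(-3)^r = 5·(3·5^r + 3·(-3)^r) − 24·(-3)^r = 3·5^{r+1} + 15·(-3)^r − 24·(-3)^r = 3·5^{r+1} − 9·(-3)^r = 3·5^{r+1} + 3·(-3)^{r+1}.
So the formula holds for r+1, and by induction s(n) = 3·5^n + 3·(-3)^n for all n ≥ 1.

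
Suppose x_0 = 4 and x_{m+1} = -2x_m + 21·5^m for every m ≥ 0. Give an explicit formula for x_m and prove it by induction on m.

Claim: x_m = (-2)^m + 3·5^m.

Base case: x_0 = 4, and (-2)^0 + 3·5^0 = 1 + 3 = 4.
Assume x_r = (-2)^r + 3·5^r for some r ≥ 0.
Then x_{r+1} = -2x_r + 21·5^r = -2·((-2)^r + 3·5^r) + 21·5^r = (-2)^{r+1} − 6·5^r + 21·5^r = (-2)^{r+1} + 15·5^r = (-2)^{r+1} + 3·5^{r+1}.
By induction, x_m = (-2)^m + 3·5^m for all m ≥ 0.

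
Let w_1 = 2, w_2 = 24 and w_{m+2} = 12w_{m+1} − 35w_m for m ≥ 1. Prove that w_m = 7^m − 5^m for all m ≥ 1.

Base cases: w_1 = 2 and 7^1 − 5^1 = 2; w_2 = 24 and 7^2 − 5^2 = 24.
Assume w_i = 7^i − 5^i for all 1 ≤ i ≤ j, where j ≥ 2.
Then w_{j+1} = 12w_j − 35w_{j−1} = 12·(7^j − 5^j) − 35·(7^{j−1} − 5^{j−1}) = (12·7 − 35)7^{j−1} − (12·5 − 35)5^{j−1} = 49·7^{j−1} − 25·5^{j−1} = 7^{j+1} − 5^{j+1}.
This completes the inductive step, so w_m = 7^m − 5^m for all m ≥ 1.

w_m = 7^m − 5^m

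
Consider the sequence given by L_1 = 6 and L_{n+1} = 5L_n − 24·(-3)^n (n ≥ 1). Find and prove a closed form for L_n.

Claim: L_n = 3·5^n + 3·(-3)^n.

Base case: L_1 = 6, and 3·5^1 + 3·(-3)^1 = 15 − 9 = 6.
Assume L_r = 3·5^r + 3·(-3)^r for some r ≥ 1.
Then L_{r+1} = 5L_r − 24·(-3)^r = 5·(3·5^r + 3·(-3)^r) − 24·(-3)^r = 3·5^{r+1} + 15·(-3)^r − 24·(-3)^r = 3·5^{r+1} − 9·(-3)^r = 3·5^{r+1} + 3·(-3)^{r+1}.
This completes the inductive step, so L_n = 3·5^n + 3·(-3)^n for all n ≥ 1.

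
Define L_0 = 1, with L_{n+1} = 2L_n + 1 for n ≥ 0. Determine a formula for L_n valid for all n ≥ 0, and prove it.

Claim: L_n = 2^{n+1} − 1.

Base case: L_0 = 1, and 2^{0+1} − 1 = 2 − 1 = 1.
Assume L_j = 2^{j+1} − 1 for some j ≥ 0.
Then L_{j+1} = 2L_j + 1 = 2·(2^{j+1} − 1) + 1 = 2^{j+2} − 2 + 1 = 2^{j+2} − 1.
Hence L_n = 2^{n+1} − 1 for every n ≥ 0, by induction.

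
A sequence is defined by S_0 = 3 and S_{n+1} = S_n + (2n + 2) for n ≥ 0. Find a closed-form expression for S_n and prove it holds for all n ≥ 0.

Claim: S_n = n^2 + n + 3.

Base case: S_0 = 3, and 0^2 + 0 + 3 = 3.
Assume S_r = r^2 + r + 3.
Then S_{r+1} = S_r + (2r + 2) = (r^2 + r + 3) + (2r + 2) = r^2 + 3r + 5,
and (r+1)^2 + (r+1) + 3 = r^2 + 3r + 5.
By induction, S_n = n^2 + n + 3 for all n ≥ 0.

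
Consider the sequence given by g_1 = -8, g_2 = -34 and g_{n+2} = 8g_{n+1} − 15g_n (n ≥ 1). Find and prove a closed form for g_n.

Claim: g_n = -3^n − 5^n.

Base cases: g_1 = -8 and -3^1 − 5^1 = -8; g_2 = -34 and -3^2 − 5^2 = -34.
Assume g_j = -3^j − 5^j for all 1 ≤ j ≤ m, where m ≥ 2.
Then g_{m+1} = 8g_m − 15g_{m−1} = 8·(-3^m − 5^m) − 15·(-3^{m−1} − 5^{m−1}) = -(8·3 − 15)3^{m−1} − (8·5 − 15)5^{m−1} = -9·3^{m−1} − 25·5^{m−1} = -3^{m+1} − 5^{m+1}.
So the formula holds for m+1, and by strong induction g_n = -3^n − 5^n for all n ≥ 1.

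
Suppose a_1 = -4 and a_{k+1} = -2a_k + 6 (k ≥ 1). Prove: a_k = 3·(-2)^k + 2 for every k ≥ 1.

Base case: a_1 = -4, and 3·(-2)^1 + 2 = -6 + 2 = -4.
Assume a_r = 3·(-2)^r + 2 for some r ≥ 1.
Then a_{r+1} = -2a_r + 6 = -2·(3·(-2)^r + 2) + 6 = -6·(-2)^r − 4 + 6 = 3·(-2)^{r+1} + 2.
Hence a_k = 3·(-2)^k + 2 for every k ≥ 1, by induction.

a_k = 3·(-2)^k + 2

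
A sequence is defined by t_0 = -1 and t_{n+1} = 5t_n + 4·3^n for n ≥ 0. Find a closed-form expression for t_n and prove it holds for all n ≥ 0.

Claim: t_n = 5^n − 2·3^n.

Base case: t_0 = -1, and 5^0 − 2·3^0 = 1 − 2 = -1.
Assume t_k = 5^k − 2·3^k for some k ≥ 0.
Then t_{k+1} = 5t_k + 4·3^k = 5·(5^k − 2·3^k) + 4·3^k = 5^{k+1} − 10·3^k + 4·3^k = 5^{k+1} − 6·3^k = 5^{k+1} − 2·3^{k+1}.
Hence t_n = 5^n − 2·3^n for every n ≥ 0, by induction.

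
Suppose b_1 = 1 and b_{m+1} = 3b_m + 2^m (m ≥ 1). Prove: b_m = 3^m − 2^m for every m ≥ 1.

Base case: b_1 = 1, and 3^1 − 2^1 = 3 − 2 = 1.
Assume b_r = 3^r − 2^r for some r ≥ 1.
Then b_{r+1} = 3b_r + 2^r = 3·(3^r − 2^r) + 2^r = 3^{r+1} − 3·2^r + 2^r = 3^{r+1} − 2·2^r = 3^{r+1} − 2^{r+1}.
This completes the inductive step, so b_m = 3^m − 2^m for all m ≥ 1.

b_m = 3^m − 2^m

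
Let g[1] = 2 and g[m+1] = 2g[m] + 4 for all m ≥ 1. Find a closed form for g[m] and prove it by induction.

Claim: g[m] = 3·2^m − 4.

Base case: g[1] = 2, and 3·2^1 − 4 = 6 − 4 = 2.
Assume g[j] = 3·2^j − 4 for some j ≥ 1.
Then g[j+1] = 2g[j] + 4 = 2·(3·2^j − 4) + 4 = 6·2^j − 8 + 4 = 3·2^{j+1} − 4.
This completes the inductive step, so g[m] = 3·2^m − 4 for all m ≥ 1.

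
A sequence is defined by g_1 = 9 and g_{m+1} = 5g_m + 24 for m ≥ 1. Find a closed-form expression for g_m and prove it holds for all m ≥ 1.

Claim: g_m = 3·5^m − 6.

Base case: g_1 = 9, and 3·5^1 − 6 = 15 − 6 = 9.
Assume g_j = 3·5^j − 6 for some j ≥ 1.
Then g_{j+1} = 5g_j + 24 = 5·(3·5^j − 6) + 24 = 15·5^j − 30 + 24 = 3·5^{j+1} − 6.
Hence g_m = 3·5^m − 6 for every m ≥ 1, by induction.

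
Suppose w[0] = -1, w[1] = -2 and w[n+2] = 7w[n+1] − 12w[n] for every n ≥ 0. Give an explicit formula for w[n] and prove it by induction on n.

Claim: w[n] = 4^n − 2·3^n.

Base cases: w[0] = -1 and 4^0 − 2·3^0 = -1; w[1] = -2 and 4^1 − 2·3^1 = -2.
Assume w[j] = 4^j − 2·3^j for all 0 ≤ j ≤ k, where k ≥ 1.
Then w[k+1] = 7w[k] − 12w[k−1] = 7·(4^k − 2·3^k) − 12·(4^{k−1} − 2·3^{k−1}) = (7·4 − 12)4^{k−1} − 2·(7·3 − 12)3^{k−1} = 16·4^{k−1} − 18·3^{k−1} = 4^{k+1} − 2·3^{k+1}.
So the formula holds for k+1, and by strong induction w[n] = 4^n − 2·3^n for all n ≥ 0.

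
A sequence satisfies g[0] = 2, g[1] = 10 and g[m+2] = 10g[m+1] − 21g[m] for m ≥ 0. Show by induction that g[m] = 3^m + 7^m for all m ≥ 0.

Base cases: g[0] = 2 and 3^0 + 7^0 = 2; g[1] = 10 and 3^1 + 7^1 = 10.
Assume g[j] = 3^j + 7^j for all 0 ≤ j ≤ k, where k ≥ 1.
Then g[k+1] = 10g[k] − 21g[k−1] = 10·(3^k + 7^k) − 21·(3^{k−1} + 7^{k−1}) = (10·3 − 21)3^{k−1} + (10·7 − 21)7^{k−1} = 9·3^{k−1} + 49·7^{k−1} = 3^{k+1} + 7^{k+1}.
This completes the inductive step, so g[m] = 3^m + 7^m for all m ≥ 0.

g[m] = 3^m + 7^m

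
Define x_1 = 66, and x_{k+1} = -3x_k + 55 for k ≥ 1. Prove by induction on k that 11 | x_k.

Base case: x_1 = 66 = 11·6, so 11 | x_1.
Assume 11 | x_m, so x_m = 11t for some integer t.
Then x_{m+1} = -3x_m + 55 = -3·(11t) + 55 = 11(-3t + 5), so 11 | x_{m+1}.
This completes the inductive step, so 11 | x_k for all k ≥ 1.

11 | x_k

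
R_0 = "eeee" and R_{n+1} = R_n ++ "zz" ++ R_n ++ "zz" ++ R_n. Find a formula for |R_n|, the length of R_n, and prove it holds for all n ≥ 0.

Claim: |R_n| = 6·3^n − 2.

Base case: |R_0| = 4, and 6·3^0 − 2 = 4.
Assume |R_k| = 6·3^k − 2.
Then |R_{k+1}| = 3|R_k| + 4 = 3(6·3^k − 2) + 4 = 6·3^{k+1} − 6 + 4 = 6·3^{k+1} − 2.
So the formula holds for k+1, and by induction |R_n| = 6·3^n − 2 for all n ≥ 0.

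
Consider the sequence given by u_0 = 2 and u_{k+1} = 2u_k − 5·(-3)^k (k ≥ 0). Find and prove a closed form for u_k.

Claim: u_k = 2^k + (-3)^k.

Base case: u_0 = 2, and 2^0 + (-3)^0 = 1 + 1 = 2.
Assume u_r = 2^r + (-3)^r for some r ≥ 0.
Then u_{r+1} = 2u_r − 5·(-3)^r = 2·(2^r + (-3)^r) − 5·(-3)^r = 2^{r+1} + 2·(-3)^r − 5·(-3)^r = 2^{r+1} − 3·(-3)^r = 2^{r+1} + (-3)^{r+1}.
Hence u_k = 2^k + (-3)^k for every k ≥ 0, by induction.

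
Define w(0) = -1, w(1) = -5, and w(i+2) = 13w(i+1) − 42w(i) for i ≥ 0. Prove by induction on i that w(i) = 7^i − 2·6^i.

Base cases: w(0) = -1 and 7^0 − 2·6^0 = -1; w(1) = -5 and 7^1 − 2·6^1 = -5.
Assume w(t) = 7^t − 2·6^t for all 0 ≤ t ≤ j, where j ≥ 1.
Then w(j+1) = 13w(j) − 42w(j−1) = 13·(7^j − 2·6^j) − 42·(7^{j−1} − 2·6^{j−1}) = (13·7 − 42)7^{j−1} − 2·(13·6 − 42)6^{j−1} = 49·7^{j−1} − 72·6^{j−1} = 7^{j+1} − 2·6^{j+1}.
By strong induction, w(i) = 7^i − 2·6^i for all i ≥ 0.

w(i) = 7^i − 2·6^i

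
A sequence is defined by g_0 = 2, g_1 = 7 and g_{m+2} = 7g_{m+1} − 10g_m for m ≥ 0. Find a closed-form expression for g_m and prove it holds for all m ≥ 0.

Claim: g_m = 5^m + 2^m.

Base cases: g_0 = 2 and 5^0 + 2^0 = 2; g_1 = 7 and 5^1 + 2^1 = 7.
Assume g_j = 5^j + 2^j for all 0 ≤ j ≤ r, where r ≥ 1.
Then g_{r+1} = 7g_r − 10g_{r−1} = 7·(5^r + 2^r) − 10·(5^{r−1} + 2^{r−1}) = (7·5 − 10)5^{r−1} + (7·2 − 10)2^{r−1} = 25·5^{r−1} + 4·2^{r−1} = 5^{r+1} + 2^{r+1}.
Hence g_m = 5^m + 2^m for every m ≥ 0, by strong induction.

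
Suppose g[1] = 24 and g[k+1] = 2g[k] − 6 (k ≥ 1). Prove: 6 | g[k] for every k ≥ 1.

Base case: g[1] = 24 = 6·4, so 6 | g[1].
Assume 6 | g[j], so g[j] = 6t for some integer t.
Then g[j+1] = 2g[j] − 6 = 2·(6t) − 6 = 6(2t − 1), so 6 | g[j+1].
This completes the inductive step, so 6 | g[k] for all k ≥ 1.

6 | g[k]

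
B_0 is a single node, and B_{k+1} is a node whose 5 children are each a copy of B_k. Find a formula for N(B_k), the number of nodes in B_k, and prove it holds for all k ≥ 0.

Claim: N(B_k) = (5^{k+1} − 1)/4.

Base case: N(B_0) = 1, and (5^{0+1} − 1)/4 = 1.
Assume N(B_j) = (5^{j+1} − 1)/4.
Then N(B_{j+1}) = 1 + 5N(B_j) = 1 + 5·(5^{j+1} − 1)/4 = 1 + (5^{j+2} − 5)/4 = (4 + 5^{j+2} − 5)/4 = (5^{j+2} − 1)/4.
Hence N(B_k) = (5^{k+1} − 1)/4 for every k ≥ 0, by induction.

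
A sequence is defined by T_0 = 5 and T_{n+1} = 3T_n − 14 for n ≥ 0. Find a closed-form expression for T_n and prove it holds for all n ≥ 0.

Claim: T_n = -2·3^n + 7.

Base case: T_0 = 5, and -2·3^0 + 7 = -2 + 7 = 5.
Assume T_j = -2·3^j + 7 for some j ≥ 0.
Then T_{j+1} = 3T_j − 14 = 3·(-2·3^j + 7) − 14 = -6·3^j + 21 − 14 = -2·3^{j+1} + 7.
So the formula holds for j+1, and by induction T_n = -2·3^n + 7 for all n ≥ 0.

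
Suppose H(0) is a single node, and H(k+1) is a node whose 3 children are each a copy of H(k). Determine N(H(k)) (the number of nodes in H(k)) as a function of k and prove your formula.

Claim: N(H(k)) = (3^{k+1} − 1)/2.

Base case: N(H(0)) = 1, and (3^{0+1} − 1)/2 = 1.
Assume N(H(j)) = (3^{j+1} − 1)/2.
Then N(H(j+1)) = 1 + 3N(H(j)) = 1 + 3·(3^{j+1} − 1)/2 = 1 + (3^{j+2} − 3)/2 = (2 + 3^{j+2} − 3)/2 = (3^{j+2} − 1)/2.
Hence N(H(k)) = (3^{k+1} − 1)/2 for every k ≥ 0, by induction.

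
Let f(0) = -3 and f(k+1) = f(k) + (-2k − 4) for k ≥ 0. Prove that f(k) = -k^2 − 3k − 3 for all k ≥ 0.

Base case: f(0) = -3, and -0^2 − 3·0 − 3 = -3.
Assume f(j) = -j^2 − 3j − 3.
Then f(j+1) = f(j) + (-2j − 4) = (-j^2 − 3j − 3) + (-2j − 4) = -j^2 − 5j − 7,
and -(j+1)^2 − 3·(j+1) − 3 = -j^2 − 5j − 7.
By induction, f(k) = -k^2 − 3k − 3 for all k ≥ 0.

f(k) = -k^2 − 3k − 3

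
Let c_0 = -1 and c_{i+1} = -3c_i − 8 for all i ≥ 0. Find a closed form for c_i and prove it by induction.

Claim: c_i = (-3)^i − 2.

Base case: c_0 = -1, and (-3)^0 − 2 = 1 − 2 = -1.
Assume c_m = (-3)^m − 2 for some m ≥ 0.
Then c_{m+1} = -3c_m − 8 = -3·((-3)^m − 2) − 8 = -3·(-3)^m + 6 − 8 = (-3)^{m+1} − 2.
This completes the inductive step, so c_i = (-3)^i − 2 for all i ≥ 0.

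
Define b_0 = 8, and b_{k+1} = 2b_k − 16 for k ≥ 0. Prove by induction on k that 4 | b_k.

Base case: b_0 = 8 = 4·2, so 4 | b_0.
Assume 4 | b_m, so b_m = 4t for some integer t.
Then b_{m+1} = 2b_m − 16 = 2·(4t) − 16 = 4(2t − 4), so 4 | b_{m+1}.
This completes the inductive step, so 4 | b_k for all k ≥ 0.

4 | b_k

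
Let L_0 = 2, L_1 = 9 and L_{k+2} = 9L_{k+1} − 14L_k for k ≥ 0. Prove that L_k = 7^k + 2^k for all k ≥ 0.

Base cases: L_0 = 2 and 7^0 + 2^0 = 2; L_1 = 9 and 7^1 + 2^1 = 9.
Assume L_j = 7^j + 2^j for all 0 ≤ j ≤ m, where m ≥ 1.
Then L_{m+1} = 9L_m − 14L_{m−1} = 9·(7^m + 2^m) − 14·(7^{m−1} + 2^{m−1}) = (9·7 − 14)7^{m−1} + (9·2 − 14)2^{m−1} = 49·7^{m−1} + 4·2^{m−1} = 7^{m+1} + 2^{m+1}.
Hence L_k = 7^k + 2^k for every k ≥ 0, by strong induction.

L_k = 7^k + 2^k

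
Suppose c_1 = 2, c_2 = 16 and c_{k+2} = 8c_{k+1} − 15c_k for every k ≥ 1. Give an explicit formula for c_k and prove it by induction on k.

Claim: c_k = -3^k + 5^k.

Base cases: c_1 = 2 and -3^1 + 5^1 = 2; c_2 = 16 and -3^2 + 5^2 = 16.
Assume c_j = -3^j + 5^j for all 1 ≤ j ≤ m, where m ≥ 2.
Then c_{m+1} = 8c_m − 15c_{m−1} = 8·(-3^m + 5^m) − 15·(-3^{m−1} + 5^{m−1}) = -(8·3 − 15)3^{m−1} + (8·5 − 15)5^{m−1} = -9·3^{m−1} + 25·5^{m−1} = -3^{m+1} + 5^{m+1}.
This completes the inductive step, so c_k = -3^k + 5^k for all k ≥ 1.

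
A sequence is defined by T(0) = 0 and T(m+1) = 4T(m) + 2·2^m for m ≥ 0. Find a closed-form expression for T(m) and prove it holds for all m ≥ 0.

Claim: T(m) = 4^m − 2^m.

Base case: T(0) = 0, and 4^0 − 2^0 = 1 − 1 = 0.
Assume T(j) = 4^j − 2^j for some j ≥ 0.
Then T(j+1) = 4T(j) + 2·2^j = 4·(4^j − 2^j) + 2·2^j = 4^{j+1} − 4·2^j + 2·2^j = 4^{j+1} − 2·2^j = 4^{j+1} − 2^{j+1}.
This completes the inductive step, so T(m) = 4^m − 2^m for all m ≥ 0.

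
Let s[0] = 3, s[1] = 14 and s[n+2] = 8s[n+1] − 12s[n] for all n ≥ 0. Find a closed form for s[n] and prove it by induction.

Claim: s[n] = 2·6^n + 2^n.

Base cases: s[0] = 3 and 2·6^0 + 2^0 = 3; s[1] = 14 and 2·6^1 + 2^1 = 14.
Assume s[j] = 2·6^j + 2^j for all 0 ≤ j ≤ r, where r ≥ 1.
Then s[r+1] = 8s[r] − 12s[r−1] = 8·(2·6^r + 2^r) − 12·(2·6^{r−1} + 2^{r−1}) = 2·(8·6 − 12)6^{r−1} + (8·2 − 12)2^{r−1} = 72·6^{r−1} + 4·2^{r−1} = 2·6^{r+1} + 2^{r+1}.
This completes the inductive step, so s[n] = 2·6^n + 2^n for all n ≥ 0.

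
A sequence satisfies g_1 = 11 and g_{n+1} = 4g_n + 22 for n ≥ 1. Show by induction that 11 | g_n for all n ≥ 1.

Base case: g_1 = 11 = 11·1, so 11 | g_1.
Assume 11 | g_k, so g_k = 11t for some integer t.
Then g_{k+1} = 4g_k + 22 = 4·(11t) + 22 = 11(4t + 2), so 11 | g_{k+1}.
By induction, 11 | g_n for all n ≥ 1.

11 | g_n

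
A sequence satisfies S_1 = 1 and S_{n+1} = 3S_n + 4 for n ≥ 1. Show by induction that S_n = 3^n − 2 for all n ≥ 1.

Base case: S_1 = 1, and 3^1 − 2 = 3 − 2 = 1.
Assume S_j = 3^j − 2 for some j ≥ 1.
Then S_{j+1} = 3S_j + 4 = 3·(3^j − 2) + 4 = 3^{j+1} − 6 + 4 = 3^{j+1} − 2.
By induction, S_n = 3^n − 2 for all n ≥ 1.

S_n = 3^n − 2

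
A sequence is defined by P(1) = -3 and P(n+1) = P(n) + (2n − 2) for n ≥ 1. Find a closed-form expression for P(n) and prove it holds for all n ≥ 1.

Claim: P(n) = n^2 − 3n − 1.

Base case: P(1) = -3, and 1^2 − 3·1 − 1 = -3.
Assume P(r) = r^2 − 3r − 1.
Then P(r+1) = P(r) + (2r − 2) = (r^2 − 3r − 1) + (2r − 2) = r^2 − r − 3,
and (r+1)^2 − 3·(r+1) − 1 = r^2 − r − 3.
Hence P(n) = n^2 − 3n − 1 for every n ≥ 1, by induction.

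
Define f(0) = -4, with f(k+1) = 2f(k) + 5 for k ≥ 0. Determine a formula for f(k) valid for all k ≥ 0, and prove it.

Claim: f(k) = 2^k − 5.

Base case: f(0) = -4, and 2^0 − 5 = 1 − 5 = -4.
Assume f(j) = 2^j − 5 for some j ≥ 0.
Then f(j+1) = 2f(j) + 5 = 2·(2^j − 5) + 5 = 2^{j+1} − 10 + 5 = 2^{j+1} − 5.
This completes the inductive step, so f(k) = 2^k − 5 for all k ≥ 0.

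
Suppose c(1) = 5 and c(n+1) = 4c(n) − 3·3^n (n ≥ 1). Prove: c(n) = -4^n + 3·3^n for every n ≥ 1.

Base case: c(1) = 5, and -4^1 + 3·3^1 = -4 + 9 = 5.
Assume c(j) = -4^j + 3·3^j for some j ≥ 1.
Then c(j+1) = 4c(j) − 3·3^j = 4·(-4^j + 3·3^j) − 3·3^j = -4^{j+1} + 12·3^j − 3·3^j = -4^{j+1} + 9·3^j = -4^{j+1} + 3·3^{j+1}.
This completes the inductive step, so c(n) = -4^n + 3·3^n for all n ≥ 1.

c(n) = -4^n + 3·3^n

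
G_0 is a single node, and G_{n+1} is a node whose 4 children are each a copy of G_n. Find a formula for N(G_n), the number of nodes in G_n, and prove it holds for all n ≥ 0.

Claim: N(G_n) = (4^{n+1} − 1)/3.

Base case: N(G_0) = 1, and (4^{0+1} − 1)/3 = 1.
Assume N(G_j) = (4^{j+1} − 1)/3.
Then N(G_{j+1}) = 1 + 4N(G_j) = 1 + 4·(4^{j+1} − 1)/3 = 1 + (4^{j+2} − 4)/3 = (3 + 4^{j+2} − 4)/3 = (4^{j+2} − 1)/3.
This completes the inductive step, so N(G_n) = (4^{n+1} − 1)/3 for all n ≥ 0.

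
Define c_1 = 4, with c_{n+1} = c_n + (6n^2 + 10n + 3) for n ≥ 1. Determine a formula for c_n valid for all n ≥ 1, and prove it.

Claim: c_n = 2n^3 + 2n^2 − n + 1.

Base case: c_1 = 4, and 2·1^3 + 2·1^2 − 1 + 1 = 4.
Assume c_j = 2j^3 + 2j^2 − j + 1.
Then c_{j+1} = c_j + (6j^2 + 10j + 3) = (2j^3 + 2j^2 − j + 1) + (6j^2 + 10j + 3) = 2j^3 + 8j^2 + 9j + 4,
and 2·(j+1)^3 + 2·(j+1)^2 − (j+1) + 1 = 2j^3 + 8j^2 + 9j + 4.
By induction, c_n = 2n^3 + 2n^2 − n + 1 for all n ≥ 1.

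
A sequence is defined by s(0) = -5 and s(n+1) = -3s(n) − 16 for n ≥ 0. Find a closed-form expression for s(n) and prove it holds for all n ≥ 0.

Claim: s(n) = -(-3)^n − 4.

Base case: s(0) = -5, and -(-3)^0 − 4 = -1 − 4 = -5.
Assume s(k) = -(-3)^k − 4 for some k ≥ 0.
Then s(k+1) = -3s(k) − 16 = -3·(-(-3)^k − 4) − 16 = 3·(-3)^k + 12 − 16 = -(-3)^{k+1} − 4.
By induction, s(n) = -(-3)^n − 4 for all n ≥ 0.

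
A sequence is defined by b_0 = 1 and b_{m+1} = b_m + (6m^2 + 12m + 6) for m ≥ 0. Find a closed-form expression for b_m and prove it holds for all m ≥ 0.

Claim: b_m = 2m^3 + 3m^2 + m + 1.

Base case: b_0 = 1, and 2·0^3 + 3·0^2 + 0 + 1 = 1.
Assume b_j = 2j^3 + 3j^2 + j + 1.
Then b_{j+1} = b_j + (6j^2 + 12j + 6) = (2j^3 + 3j^2 + j + 1) + (6j^2 + 12j + 6) = 2j^3 + 9j^2 + 13j + 7,
and 2·(j+1)^3 + 3·(j+1)^2 + (j+1) + 1 = 2j^3 + 9j^2 + 13j + 7.
By induction, b_m = 2m^3 + 3m^2 + m + 1 for all m ≥ 0.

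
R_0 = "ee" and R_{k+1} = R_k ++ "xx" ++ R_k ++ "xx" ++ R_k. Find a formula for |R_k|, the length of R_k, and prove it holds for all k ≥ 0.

Claim: |R_k| = 4·3^k − 2.

Base case: |R_0| = 2, and 4·3^0 − 2 = 2.
Assume |R_m| = 4·3^m − 2.
Then |R_{m+1}| = 3|R_m| + 4 = 3(4·3^m − 2) + 4 = 4·3^{m+1} − 6 + 4 = 4·3^{m+1} − 2.
So the formula holds for m+1, and by induction |R_k| = 4·3^k − 2 for all k ≥ 0.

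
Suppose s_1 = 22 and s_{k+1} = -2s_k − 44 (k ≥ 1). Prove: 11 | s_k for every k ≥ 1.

Base case: s_1 = 22 = 11·2, so 11 | s_1.
Assume 11 | s_m, so s_m = 11t for some integer t.
Then s_{m+1} = -2s_m − 44 = -2·(11t) − 44 = 11(-2t − 4), so 11 | s_{m+1}.
Hence 11 | s_k for every k ≥ 1, by induction.

11 | s_k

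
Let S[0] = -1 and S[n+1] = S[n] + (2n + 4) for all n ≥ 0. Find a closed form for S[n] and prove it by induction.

Claim: S[n] = n^2 + 3n − 1.

Base case: S[0] = -1, and 0^2 + 3·0 − 1 = -1.
Assume S[m] = m^2 + 3m − 1.
Then S[m+1] = S[m] + (2m + 4) = (m^2 + 3m − 1) + (2m + 4) = m^2 + 5m + 3,
and (m+1)^2 + 3·(m+1) − 1 = m^2 + 5m + 3.
By induction, S[n] = n^2 + 3n − 1 for all n ≥ 0.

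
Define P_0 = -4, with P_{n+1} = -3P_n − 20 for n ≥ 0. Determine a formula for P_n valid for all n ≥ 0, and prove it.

Claim: P_n = (-3)^n − 5.

Base case: P_0 = -4, and (-3)^0 − 5 = 1 − 5 = -4.
Assume P_k = (-3)^k − 5 for some k ≥ 0.
Then P_{k+1} = -3P_k − 20 = -3·((-3)^k − 5) − 20 = -3·(-3)^k + 15 − 20 = (-3)^{k+1} − 5.
This completes the inductive step, so P_n = (-3)^n − 5 for all n ≥ 0.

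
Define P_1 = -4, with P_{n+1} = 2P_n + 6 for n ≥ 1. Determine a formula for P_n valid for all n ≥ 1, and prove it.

Claim: P_n = 2^n − 6.

Base case: P_1 = -4, and 2^1 − 6 = 2 − 6 = -4.
Assume P_j = 2^j − 6 for some j ≥ 1.
Then P_{j+1} = 2P_j + 6 = 2·(2^j − 6) + 6 = 2^{j+1} − 12 + 6 = 2^{j+1} − 6.
By induction, P_n = 2^n − 6 for all n ≥ 1.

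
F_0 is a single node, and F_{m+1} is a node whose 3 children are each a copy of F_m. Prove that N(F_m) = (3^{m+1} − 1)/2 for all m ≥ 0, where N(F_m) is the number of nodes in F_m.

Base case: N(F_0) = 1, and (3^{0+1} − 1)/2 = 1.
Assume N(F_k) = (3^{k+1} − 1)/2.
Then N(F_{k+1}) = 1 + 3N(F_k) = 1 + 3·(3^{k+1} − 1)/2 = 1 + (3^{k+2} − 3)/2 = (2 + 3^{k+2} − 3)/2 = (3^{k+2} − 1)/2.
By induction, N(F_m) = (3^{m+1} − 1)/2 for all m ≥ 0.

N(F_m) = (3^{m+1} − 1)/2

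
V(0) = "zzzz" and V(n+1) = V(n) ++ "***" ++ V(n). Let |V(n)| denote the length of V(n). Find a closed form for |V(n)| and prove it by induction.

Claim: |V(n)| = 7·2^n − 3.

Base case: |V(0)| = 4, and 7·2^0 − 3 = 4.
Assume |V(r)| = 7·2^r − 3.
Then |V(r+1)| = |V(r)| + 3 + |V(r)| = 2|V(r)| + 3 = 2(7·2^r − 3) + 3 = 7·2^{r+1} − 6 + 3 = 7·2^{r+1} − 3.
This completes the inductive step, so |V(n)| = 7·2^n − 3 for all n ≥ 0.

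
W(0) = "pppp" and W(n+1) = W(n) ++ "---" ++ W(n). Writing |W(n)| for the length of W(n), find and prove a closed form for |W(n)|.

Claim: |W(n)| = 7·2^n − 3.

Base case: |W(0)| = 4, and 7·2^0 − 3 = 4.
Assume |W(k)| = 7·2^k − 3.
Then |W(k+1)| = |W(k)| + 3 + |W(k)| = 2|W(k)| + 3 = 2(7·2^k − 3) + 3 = 7·2^{k+1} − 6 + 3 = 7·2^{k+1} − 3.
Hence |W(n)| = 7·2^n − 3 for every n ≥ 0, by induction.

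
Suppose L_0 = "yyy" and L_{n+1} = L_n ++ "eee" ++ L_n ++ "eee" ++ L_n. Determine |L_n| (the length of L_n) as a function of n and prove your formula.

Claim: |L_n| = 6·3^n − 3.

Base case: |L_0| = 3, and 6·3^0 − 3 = 3.
Assume |L_j| = 6·3^j − 3.
Then |L_{j+1}| = 3|L_j| + 6 = 3(6·3^j − 3) + 6 = 6·3^{j+1} − 9 + 6 = 6·3^{j+1} − 3.
By induction, |L_n| = 6·3^n − 3 for all n ≥ 0.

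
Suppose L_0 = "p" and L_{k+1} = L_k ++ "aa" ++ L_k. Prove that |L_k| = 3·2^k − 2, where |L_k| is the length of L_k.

Base case: |L_0| = 1, and 3·2^0 − 2 = 1.
Assume |L_m| = 3·2^m − 2.
Then |L_{m+1}| = |L_m| + 2 + |L_m| = 2|L_m| + 2 = 2(3·2^m − 2) + 2 = 3·2^{m+1} − 4 + 2 = 3·2^{m+1} − 2.
So the formula holds for m+1, and by induction |L_k| = 3·2^k − 2 for all k ≥ 0.

|L_k| = 3·2^k − 2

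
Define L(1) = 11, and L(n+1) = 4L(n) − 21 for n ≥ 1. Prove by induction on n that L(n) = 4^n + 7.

Base case: L(1) = 11, and 4^1 + 7 = 4 + 7 = 11.
Assume L(r) = 4^r + 7 for some r ≥ 1.
Then L(r+1) = 4L(r) − 21 = 4·(4^r + 7) − 21 = 4^{r+1} + 28 − 21 = 4^{r+1} + 7.
By induction, L(n) = 4^n + 7 for all n ≥ 1.

L(n) = 4^n + 7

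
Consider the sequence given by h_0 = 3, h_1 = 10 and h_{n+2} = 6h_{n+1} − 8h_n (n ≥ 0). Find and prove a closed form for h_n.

Claim: h_n = 2^n + 2·4^n.

Base cases: h_0 = 3 and 2^0 + 2·4^0 = 3; h_1 = 10 and 2^1 + 2·4^1 = 10.
Assume h_i = 2^i + 2·4^i for all 0 ≤ i ≤ j, where j ≥ 1.
Then h_{j+1} = 6h_j − 8h_{j−1} = 6·(2^j + 2·4^j) − 8·(2^{j−1} + 2·4^{j−1}) = (6·2 − 8)2^{j−1} + 2·(6·4 − 8)4^{j−1} = 4·2^{j−1} + 32·4^{j−1} = 2^{j+1} + 2·4^{j+1}.
So the formula holds for j+1, and by strong induction h_n = 2^n + 2·4^n for all n ≥ 0.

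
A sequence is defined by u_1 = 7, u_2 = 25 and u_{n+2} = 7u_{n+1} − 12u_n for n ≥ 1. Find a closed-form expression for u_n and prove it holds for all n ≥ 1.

Claim: u_n = 4^n + 3^n.

Base cases: u_1 = 7 and 4^1 + 3^1 = 7; u_2 = 25 and 4^2 + 3^2 = 25.
Assume u_i = 4^i + 3^i for all 1 ≤ i ≤ j, where j ≥ 2.
Then u_{j+1} = 7u_j − 12u_{j−1} = 7·(4^j + 3^j) − 12·(4^{j−1} + 3^{j−1}) = (7·4 − 12)4^{j−1} + (7·3 − 12)3^{j−1} = 16·4^{j−1} + 9·3^{j−1} = 4^{j+1} + 3^{j+1}.
This completes the inductive step, so u_n = 4^n + 3^n for all n ≥ 1.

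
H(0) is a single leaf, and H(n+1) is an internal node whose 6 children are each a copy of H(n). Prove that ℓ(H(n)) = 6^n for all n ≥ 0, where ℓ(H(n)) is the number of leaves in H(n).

Base case: ℓ(H(0)) = 1, and 6^0 = 1.
Assume ℓ(H(m)) = 6^m.
Then ℓ(H(m+1)) = 6·ℓ(H(m)) = 6·6^m = 6^{m+1}.
Hence ℓ(H(n)) = 6^n for every n ≥ 0, by induction.

ℓ(H(n)) = 6^n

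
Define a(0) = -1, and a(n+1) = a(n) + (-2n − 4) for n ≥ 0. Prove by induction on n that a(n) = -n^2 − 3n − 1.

Base case: a(0) = -1, and -0^2 − 3·0 − 1 = -1.
Assume a(r) = -r^2 − 3r − 1.
Then a(r+1) = a(r) + (-2r − 4) = (-r^2 − 3r − 1) + (-2r − 4) = -r^2 − 5r − 5,
and -(r+1)^2 − 3·(r+1) − 1 = -r^2 − 5r − 5.
By induction, a(n) = -n^2 − 3n − 1 for all n ≥ 0.

a(n) = -n^2 − 3n − 1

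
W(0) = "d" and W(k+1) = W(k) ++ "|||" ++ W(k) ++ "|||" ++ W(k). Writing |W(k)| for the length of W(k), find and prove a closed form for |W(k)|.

Claim: |W(k)| = 4·3^k − 3.

Base case: |W(0)| = 1, and 4·3^0 − 3 = 1.
Assume |W(m)| = 4·3^m − 3.
Then |W(m+1)| = 3|W(m)| + 6 = 3(4·3^m − 3) + 6 = 4·3^{m+1} − 9 + 6 = 4·3^{m+1} − 3.
This completes the inductive step, so |W(k)| = 4·3^k − 3 for all k ≥ 0.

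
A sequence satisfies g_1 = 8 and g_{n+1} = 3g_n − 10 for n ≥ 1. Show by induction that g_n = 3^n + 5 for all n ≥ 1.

Base case: g_1 = 8, and 3^1 + 5 = 3 + 5 = 8.
Assume g_r = 3^r + 5 for some r ≥ 1.
Then g_{r+1} = 3g_r − 10 = 3·(3^r + 5) − 10 = 3^{r+1} + 15 − 10 = 3^{r+1} + 5.
By induction, g_n = 3^n + 5 for all n ≥ 1.

g_n = 3^n + 5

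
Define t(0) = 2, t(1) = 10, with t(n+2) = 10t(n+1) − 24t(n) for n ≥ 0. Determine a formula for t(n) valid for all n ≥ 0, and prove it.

Claim: t(n) = 6^n + 4^n.

Base cases: t(0) = 2 and 6^0 + 4^0 = 2; t(1) = 10 and 6^1 + 4^1 = 10.
Assume t(j) = 6^j + 4^j for all 0 ≤ j ≤ k, where k ≥ 1.
Then t(k+1) = 10t(k) − 24t(k−1) = 10·(6^k + 4^k) − 24·(6^{k−1} + 4^{k−1}) = (10·6 − 24)6^{k−1} + (10·4 − 24)4^{k−1} = 36·6^{k−1} + 16·4^{k−1} = 6^{k+1} + 4^{k+1}.
This completes the inductive step, so t(n) = 6^n + 4^n for all n ≥ 0.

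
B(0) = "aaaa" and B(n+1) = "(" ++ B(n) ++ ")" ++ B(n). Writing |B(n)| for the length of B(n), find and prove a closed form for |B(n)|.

Claim: |B(n)| = 6·2^n − 2.

Base case: |B(0)| = 4, and 6·2^0 − 2 = 4.
Assume |B(r)| = 6·2^r − 2.
Then |B(r+1)| = 1 + |B(r)| + 1 + |B(r)| = 2|B(r)| + 2 = 2(6·2^r − 2) + 2 = 6·2^{r+1} − 4 + 2 = 6·2^{r+1} − 2.
By induction, |B(n)| = 6·2^n − 2 for all n ≥ 0.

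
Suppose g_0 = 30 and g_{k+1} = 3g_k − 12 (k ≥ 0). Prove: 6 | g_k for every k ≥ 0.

Base case: g_0 = 30 = 6·5, so 6 | g_0.
Assume 6 | g_m, so g_m = 6t for some integer t.
Then g_{m+1} = 3g_m − 12 = 3·(6t) − 12 = 6(3t − 2), so 6 | g_{m+1}.
This completes the inductive step, so 6 | g_k for all k ≥ 0.

6 | g_k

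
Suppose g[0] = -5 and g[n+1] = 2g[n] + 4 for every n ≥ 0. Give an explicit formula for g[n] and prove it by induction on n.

Claim: g[n] = -2^n − 4.

Base case: g[0] = -5, and -2^0 − 4 = -1 − 4 = -5.
Assume g[j] = -2^j − 4 for some j ≥ 0.
Then g[j+1] = 2g[j] + 4 = 2·(-2^j − 4) + 4 = -2^{j+1} − 8 + 4 = -2^{j+1} − 4.
Hence g[n] = -2^n − 4 for every n ≥ 0, by induction.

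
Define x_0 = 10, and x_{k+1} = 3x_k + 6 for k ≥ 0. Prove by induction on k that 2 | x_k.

Base case: x_0 = 10 = 2·5, so 2 | x_0.
Assume 2 | x_m, so x_m = 2t for some integer t.
Then x_{m+1} = 3x_m + 6 = 3·(2t) + 6 = 2(3t + 3), so 2 | x_{m+1}.
This completes the inductive step, so 2 | x_k for all k ≥ 0.

2 | x_k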